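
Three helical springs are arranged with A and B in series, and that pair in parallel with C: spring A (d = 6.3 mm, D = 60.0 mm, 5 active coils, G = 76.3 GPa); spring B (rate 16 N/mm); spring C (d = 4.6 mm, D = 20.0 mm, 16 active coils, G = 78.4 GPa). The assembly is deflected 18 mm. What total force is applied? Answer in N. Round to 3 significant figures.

751 N

k_A = Gd⁴/(8D³N_a) = (76.3×10³)(6.3⁴)/(8·60.0³·5) = 13.911 N/mm
k_C = Gd⁴/(8D³N_a) = (78.4×10³)(4.6⁴)/(8·20.0³·16) = 34.281 N/mm
Springs A,B series: k_AB = 1/(1/13.911+1/16) = 7.4414 N/mm; parallel with C: k_eq = 7.4414+34.281 = 41.722 N/mm
F = k_eq·δ = 41.722·18 = 750.99 N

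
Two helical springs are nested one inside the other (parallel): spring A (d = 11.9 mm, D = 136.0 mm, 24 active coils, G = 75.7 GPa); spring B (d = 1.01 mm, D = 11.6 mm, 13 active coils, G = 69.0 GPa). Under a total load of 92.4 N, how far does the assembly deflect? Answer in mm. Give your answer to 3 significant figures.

k_A = Gd⁴/(8D³N_a) = (75.7×10³)(11.9⁴)/(8·136.0³·24) = 3.1432 N/mm
k_B = Gd⁴/(8D³N_a) = (69.0×10³)(1.01⁴)/(8·11.6³·13) = 0.44231 N/mm
Parallel: k_eq = 3.1432 + 0.44231 = 3.5855 N/mm
δ = F/k_eq = 92.4/3.5855 = 25.771 mm

25.8 mm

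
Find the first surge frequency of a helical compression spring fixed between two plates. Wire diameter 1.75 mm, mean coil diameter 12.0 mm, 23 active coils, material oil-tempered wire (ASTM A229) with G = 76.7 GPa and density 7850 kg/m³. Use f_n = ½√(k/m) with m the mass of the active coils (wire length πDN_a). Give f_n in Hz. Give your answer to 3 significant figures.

k = Gd⁴/(8D³N_a) = (76.7×10³)(1.75⁴)/(8·12.0³·23) = 2.2625 N/mm = 2262.5 N/m
Wire length L = πDN_a = π·12.0·23 = 867.08 mm
m = ρ·(πd²/4)·L = 7850 × 2.4053×10⁻⁶ m² × 0.86708 m = 0.016372 kg
f_n = ½√(k/m) = 0.5·√(2262.5/0.016372) = 0.5·√(1.3819e+05) = 185.87 Hz

186 Hz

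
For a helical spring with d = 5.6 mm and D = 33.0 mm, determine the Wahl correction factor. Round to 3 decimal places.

C = D/d = 33.0/5.6 = 5.8929
K_W = (4C−1)/(4C−4) + 0.615/C = 22.571/19.571 + 0.1044 = 1.2576

1.258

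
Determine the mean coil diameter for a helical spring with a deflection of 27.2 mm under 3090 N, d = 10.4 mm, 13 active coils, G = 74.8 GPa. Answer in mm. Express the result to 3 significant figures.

Required rate k = F/δ = 3090/27.2 = 113.6 N/mm
D = (Gd⁴/(8N_a·k))^(1/3) = (74.8×10³·10.4⁴/(8·13·113.6))^(1/3)
  = (74064.8)^(1/3) = 41.9956 mm

42.0 mm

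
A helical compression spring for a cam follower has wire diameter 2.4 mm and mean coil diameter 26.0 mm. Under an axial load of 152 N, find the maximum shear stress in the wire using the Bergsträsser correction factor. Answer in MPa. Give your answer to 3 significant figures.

Spring index C = D/d = 26.0/2.4 = 10.8333
K_B = (4C+2)/(4C−3) = 45.333/40.333 = 1.1240
τ₀ = 8FD/(πd³) = 8·152·26.0/(π·2.4³) = 31616/43.429 = 727.99 MPa
τ_max = K·τ₀ = 1.1240 × 727.99 = 818.23 MPa

818 MPa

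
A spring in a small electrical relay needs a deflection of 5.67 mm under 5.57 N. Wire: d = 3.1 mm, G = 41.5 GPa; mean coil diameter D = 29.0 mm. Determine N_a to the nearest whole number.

Required rate k = F/δ = 5.57/5.67 = 0.98236 N/mm
N_a = Gd⁴/(8D³k) = (41.5×10³ × 3.1⁴)/(8 × 29.0³ × 0.98236)
    = 3.83261e+06 / 191671 = 20 → 20 coils

20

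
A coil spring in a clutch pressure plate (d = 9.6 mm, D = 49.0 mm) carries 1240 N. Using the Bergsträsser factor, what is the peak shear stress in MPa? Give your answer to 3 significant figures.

Spring index C = D/d = 49.0/9.6 = 5.1042
K_B = (4C+2)/(4C−3) = 22.417/17.417 = 1.2871
τ₀ = 8FD/(πd³) = 8·1240·49.0/(π·9.6³) = 486080/2779.5 = 174.88 MPa
τ_max = K·τ₀ = 1.2871 × 174.88 = 225.09 MPa

225 MPa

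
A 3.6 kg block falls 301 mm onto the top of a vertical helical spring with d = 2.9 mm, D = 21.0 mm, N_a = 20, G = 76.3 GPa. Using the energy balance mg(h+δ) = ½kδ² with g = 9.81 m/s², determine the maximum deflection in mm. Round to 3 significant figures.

86.7 mm

k = Gd⁴/(8D³N_a) = (76.3×10³)(2.9⁴)/(8·21.0³·20) = 3.642 N/mm
W = mg = 3.6 × 9.81 = 35.316 N
½kδ² − Wδ − Wh = 0 → δ = (W + √(W² + 2kWh))/k
δ = (35.316 + √(1247.2 + 77429.5))/3.642 = (35.316 + 280.49)/3.642 = 86.714 mm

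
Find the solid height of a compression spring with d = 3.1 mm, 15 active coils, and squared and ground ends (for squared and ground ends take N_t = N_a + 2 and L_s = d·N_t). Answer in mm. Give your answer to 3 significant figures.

52.7 mm

squared and ground ends: N_t = N_a + 2 = 15 + 2 = 17
L_s = d·N_t = 3.1 × 17 = 52.7 mm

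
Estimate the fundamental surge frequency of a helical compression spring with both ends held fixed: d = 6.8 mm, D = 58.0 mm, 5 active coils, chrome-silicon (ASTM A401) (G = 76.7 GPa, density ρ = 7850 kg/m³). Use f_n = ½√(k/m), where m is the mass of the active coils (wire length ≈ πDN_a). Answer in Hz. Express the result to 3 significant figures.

142 Hz

k = Gd⁴/(8D³N_a) = (76.7×10³)(6.8⁴)/(8·58.0³·5) = 21.013 N/mm = 21013 N/m
Wire length L = πDN_a = π·58.0·5 = 911.06 mm
m = ρ·(πd²/4)·L = 7850 × 36.317×10⁻⁶ m² × 0.91106 m = 0.25973 kg
f_n = ½√(k/m) = 0.5·√(21013/0.25973) = 0.5·√(80902) = 142.22 Hz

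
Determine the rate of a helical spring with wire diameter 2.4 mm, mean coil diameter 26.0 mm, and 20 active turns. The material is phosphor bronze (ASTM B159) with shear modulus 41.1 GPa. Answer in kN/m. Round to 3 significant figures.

0.485 kN/m

k = Gd⁴/(8D³N_a) = (41.1×10³ × 2.4⁴) / (8 × 26.0³ × 20)
  = 1.3636e+06 / 2.81216e+06 = 0.48489 N/mm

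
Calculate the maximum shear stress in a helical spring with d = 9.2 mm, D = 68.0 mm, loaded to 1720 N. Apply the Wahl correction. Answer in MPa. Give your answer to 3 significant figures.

459 MPa

Spring index C = D/d = 68.0/9.2 = 7.3913
K_W = (4C−1)/(4C−4) + 0.615/C = 28.565/25.565 + 0.0832 = 1.2006
τ₀ = 8FD/(πd³) = 8·1720·68.0/(π·9.2³) = 935680/2446.3 = 382.48 MPa
τ_max = K·τ₀ = 1.2006 × 382.48 = 459.19 MPa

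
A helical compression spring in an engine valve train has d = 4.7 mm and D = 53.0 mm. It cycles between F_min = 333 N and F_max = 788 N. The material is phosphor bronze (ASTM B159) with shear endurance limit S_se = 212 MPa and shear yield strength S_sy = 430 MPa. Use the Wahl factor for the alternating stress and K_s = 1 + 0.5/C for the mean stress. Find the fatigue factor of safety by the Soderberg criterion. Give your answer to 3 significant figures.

C = D/d = 53.0/4.7 = 11.2766; K_W = (4C−1)/(4C−4)+0.615/C = 1.1275; K_s = 1+0.5/C = 1.0443
F_a = (F_max−F_min)/2 = 227.5 N; F_m = (F_max+F_min)/2 = 560.5 N
τ_a = K_W·8F_aD/(πd³) = 1.1275 × 295.74 = 333.45 MPa
τ_m = K_s·8F_mD/(πd³) = 1.0443 × 728.61 = 760.92 MPa
Soderberg: 1/n_f = τ_a/S_se + τ_m/S_sy = 333.45/212 + 760.92/430 = 1.57287 + 1.76958 = 3.3425
n_f = 1/3.3425 = 0.2992

0.299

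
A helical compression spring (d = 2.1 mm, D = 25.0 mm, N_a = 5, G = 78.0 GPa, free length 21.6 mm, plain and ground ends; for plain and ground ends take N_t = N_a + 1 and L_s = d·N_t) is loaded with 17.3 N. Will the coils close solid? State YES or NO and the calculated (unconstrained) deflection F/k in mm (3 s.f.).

NO, δ = 7.13 mm

k = Gd⁴/(8D³N_a) = (78.0×10³)(2.1⁴)/(8·25.0³·5) = 2.4271 N/mm
N_t = 6; L_s = 2.1·6 = 12.6 mm; δ_solid = L₀ − L_s = 21.6 − 12.6 = 9 mm
δ = F/k = 17.3/2.4271 = 7.1278 mm
δ < δ_solid → spring does not go solid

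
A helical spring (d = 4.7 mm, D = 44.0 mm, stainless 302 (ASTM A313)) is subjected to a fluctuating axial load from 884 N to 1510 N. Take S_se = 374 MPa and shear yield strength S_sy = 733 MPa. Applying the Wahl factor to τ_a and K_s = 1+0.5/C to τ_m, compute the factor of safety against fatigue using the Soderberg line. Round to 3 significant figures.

0.345

C = D/d = 44.0/4.7 = 9.3617; K_W = (4C−1)/(4C−4)+0.615/C = 1.1554; K_s = 1+0.5/C = 1.0534
F_a = (F_max−F_min)/2 = 313 N; F_m = (F_max+F_min)/2 = 1197 N
τ_a = K_W·8F_aD/(πd³) = 1.1554 × 337.79 = 390.28 MPa
τ_m = K_s·8F_mD/(πd³) = 1.0534 × 1291.8 = 1360.8 MPa
Soderberg: 1/n_f = τ_a/S_se + τ_m/S_sy = 390.28/374 + 1360.8/733 = 1.04352 + 1.85646 = 2.9
n_f = 1/2.9 = 0.3448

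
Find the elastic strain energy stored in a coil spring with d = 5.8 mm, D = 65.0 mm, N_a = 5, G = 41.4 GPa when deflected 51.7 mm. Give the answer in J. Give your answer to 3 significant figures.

5.70 J

k = Gd⁴/(8D³N_a) = (41.4×10³)(5.8⁴)/(8·65.0³·5) = 4.2649 N/mm
U = ½kδ² = 0.5 × 4.2649 × 51.7² = 5699.8 N·mm = 5.6998 J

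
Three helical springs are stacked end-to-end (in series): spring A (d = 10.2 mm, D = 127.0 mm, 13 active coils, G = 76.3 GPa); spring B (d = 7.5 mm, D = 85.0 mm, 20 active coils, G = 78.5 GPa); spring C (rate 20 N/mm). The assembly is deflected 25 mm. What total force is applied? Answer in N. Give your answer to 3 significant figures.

35.5 N

k_A = Gd⁴/(8D³N_a) = (76.3×10³)(10.2⁴)/(8·127.0³·13) = 3.8769 N/mm
k_B = Gd⁴/(8D³N_a) = (78.5×10³)(7.5⁴)/(8·85.0³·20) = 2.5278 N/mm
Series: 1/k_eq = 1/3.8769 + 1/2.5278 + 1/20 = 0.70355; k_eq = 1.4214 N/mm
F = k_eq·δ = 1.4214·25 = 35.534 N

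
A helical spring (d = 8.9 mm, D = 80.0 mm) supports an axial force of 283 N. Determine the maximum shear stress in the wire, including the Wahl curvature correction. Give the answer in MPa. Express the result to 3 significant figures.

Spring index C = D/d = 80.0/8.9 = 8.9888
K_W = (4C−1)/(4C−4) + 0.615/C = 34.955/31.955 + 0.0684 = 1.1623
τ₀ = 8FD/(πd³) = 8·283·80.0/(π·8.9³) = 181120/2214.7 = 81.78 MPa
τ_max = K·τ₀ = 1.1623 × 81.78 = 95.053 MPa

95.1 MPa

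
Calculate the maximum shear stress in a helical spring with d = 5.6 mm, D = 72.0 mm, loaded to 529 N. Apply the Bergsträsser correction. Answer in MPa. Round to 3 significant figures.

Spring index C = D/d = 72.0/5.6 = 12.8571
K_B = (4C+2)/(4C−3) = 53.429/48.429 = 1.1032
τ₀ = 8FD/(πd³) = 8·529·72.0/(π·5.6³) = 304704/551.71 = 552.29 MPa
τ_max = K·τ₀ = 1.1032 × 552.29 = 609.31 MPa

609 MPa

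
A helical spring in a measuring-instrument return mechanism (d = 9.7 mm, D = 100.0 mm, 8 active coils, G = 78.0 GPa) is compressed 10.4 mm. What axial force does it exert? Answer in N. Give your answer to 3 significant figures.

112 N

k = Gd⁴/(8D³N_a) = (78.0×10³)(9.7⁴)/(8·100.0³·8) = 10.79 N/mm
F = k·δ = 10.79 × 10.4 = 112.21 N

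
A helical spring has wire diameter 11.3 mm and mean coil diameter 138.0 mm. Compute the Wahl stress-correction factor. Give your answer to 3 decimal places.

C = D/d = 138.0/11.3 = 12.2124
K_W = (4C−1)/(4C−4) + 0.615/C = 47.850/44.850 + 0.0504 = 1.1172

1.117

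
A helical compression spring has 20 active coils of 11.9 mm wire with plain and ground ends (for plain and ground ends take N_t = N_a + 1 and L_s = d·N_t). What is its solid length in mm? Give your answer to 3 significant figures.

250 mm

plain and ground ends: N_t = N_a + 1 = 20 + 1 = 21
L_s = d·N_t = 11.9 × 21 = 249.9 mm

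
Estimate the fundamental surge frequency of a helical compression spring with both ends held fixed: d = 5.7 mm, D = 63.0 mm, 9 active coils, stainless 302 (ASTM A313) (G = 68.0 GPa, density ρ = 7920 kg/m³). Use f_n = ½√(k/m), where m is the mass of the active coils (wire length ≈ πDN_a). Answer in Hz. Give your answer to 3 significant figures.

k = Gd⁴/(8D³N_a) = (68.0×10³)(5.7⁴)/(8·63.0³·9) = 3.9871 N/mm = 3987.1 N/m
Wire length L = πDN_a = π·63.0·9 = 1781.3 mm
m = ρ·(πd²/4)·L = 7920 × 25.518×10⁻⁶ m² × 1.7813 m = 0.36 kg
f_n = ½√(k/m) = 0.5·√(3987.1/0.36) = 0.5·√(11075) = 52.62 Hz

52.6 Hz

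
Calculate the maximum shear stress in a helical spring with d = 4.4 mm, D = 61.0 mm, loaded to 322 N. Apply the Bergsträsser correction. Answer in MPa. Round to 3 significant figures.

643 MPa

Spring index C = D/d = 61.0/4.4 = 13.8636
K_B = (4C+2)/(4C−3) = 57.455/52.455 = 1.0953
τ₀ = 8FD/(πd³) = 8·322·61.0/(π·4.4³) = 157136/267.61 = 587.18 MPa
τ_max = K·τ₀ = 1.0953 × 587.18 = 643.15 MPa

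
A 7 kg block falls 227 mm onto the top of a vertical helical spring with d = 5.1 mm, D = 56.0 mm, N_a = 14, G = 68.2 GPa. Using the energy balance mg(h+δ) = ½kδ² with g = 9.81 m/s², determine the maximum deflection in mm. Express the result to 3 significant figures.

148 mm

k = Gd⁴/(8D³N_a) = (68.2×10³)(5.1⁴)/(8·56.0³·14) = 2.3458 N/mm
W = mg = 7 × 9.81 = 68.67 N
½kδ² − Wδ − Wh = 0 → δ = (W + √(W² + 2kWh))/k
δ = (68.67 + √(4715.6 + 73131.7))/2.3458 = (68.67 + 279.01)/2.3458 = 148.22 mm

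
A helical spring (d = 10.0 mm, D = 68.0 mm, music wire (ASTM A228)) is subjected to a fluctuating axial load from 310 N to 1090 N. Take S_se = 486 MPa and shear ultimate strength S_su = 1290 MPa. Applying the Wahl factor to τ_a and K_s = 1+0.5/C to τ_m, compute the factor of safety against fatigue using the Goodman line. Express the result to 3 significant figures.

3.70

C = D/d = 68.0/10.0 = 6.8000; K_W = (4C−1)/(4C−4)+0.615/C = 1.2198; K_s = 1+0.5/C = 1.0735
F_a = (F_max−F_min)/2 = 390 N; F_m = (F_max+F_min)/2 = 700 N
τ_a = K_W·8F_aD/(πd³) = 1.2198 × 67.533 = 82.373 MPa
τ_m = K_s·8F_mD/(πd³) = 1.0735 × 121.21 = 130.13 MPa
Goodman: 1/n_f = τ_a/S_se + τ_m/S_su = 82.373/486 + 130.13/1290 = 0.16949 + 0.10087 = 0.27036
n_f = 1/0.27036 = 3.699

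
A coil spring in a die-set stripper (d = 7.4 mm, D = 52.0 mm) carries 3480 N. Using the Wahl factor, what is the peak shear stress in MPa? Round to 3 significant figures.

1380 MPa

Spring index C = D/d = 52.0/7.4 = 7.0270
K_W = (4C−1)/(4C−4) + 0.615/C = 27.108/24.108 + 0.0875 = 1.2120
τ₀ = 8FD/(πd³) = 8·3480·52.0/(π·7.4³) = 1.44768e+06/1273 = 1137.2 MPa
τ_max = K·τ₀ = 1.2120 × 1137.2 = 1378.2 MPa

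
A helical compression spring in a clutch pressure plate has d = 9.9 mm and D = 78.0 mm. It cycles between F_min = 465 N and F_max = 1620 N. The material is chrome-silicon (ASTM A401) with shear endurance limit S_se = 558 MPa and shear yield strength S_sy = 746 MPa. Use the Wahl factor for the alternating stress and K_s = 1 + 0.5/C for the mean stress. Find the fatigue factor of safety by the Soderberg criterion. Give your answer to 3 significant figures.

1.80

C = D/d = 78.0/9.9 = 7.8788; K_W = (4C−1)/(4C−4)+0.615/C = 1.1871; K_s = 1+0.5/C = 1.0635
F_a = (F_max−F_min)/2 = 577.5 N; F_m = (F_max+F_min)/2 = 1042.5 N
τ_a = K_W·8F_aD/(πd³) = 1.1871 × 118.22 = 140.33 MPa
τ_m = K_s·8F_mD/(πd³) = 1.0635 × 213.41 = 226.95 MPa
Soderberg: 1/n_f = τ_a/S_se + τ_m/S_sy = 140.33/558 + 226.95/746 = 0.25150 + 0.30422 = 0.55572
n_f = 1/0.55572 = 1.799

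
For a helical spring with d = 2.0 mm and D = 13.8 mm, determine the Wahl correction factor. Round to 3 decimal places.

C = D/d = 13.8/2.0 = 6.9000
K_W = (4C−1)/(4C−4) + 0.615/C = 26.600/23.600 + 0.0891 = 1.2162

1.216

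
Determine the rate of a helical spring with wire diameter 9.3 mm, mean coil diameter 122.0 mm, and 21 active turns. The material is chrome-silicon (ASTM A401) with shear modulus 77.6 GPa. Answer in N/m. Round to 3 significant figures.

1900 N/m

k = Gd⁴/(8D³N_a) = (77.6×10³ × 9.3⁴) / (8 × 122.0³ × 21)
  = 5.80488e+08 / 3.05062e+08 = 1.9029 N/mm = 1902.9 N/m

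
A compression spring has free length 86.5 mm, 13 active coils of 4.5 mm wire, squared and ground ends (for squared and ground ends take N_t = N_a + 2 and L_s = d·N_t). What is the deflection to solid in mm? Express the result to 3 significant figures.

N_t = 15; L_s = 4.5·15 = 67.5 mm
δ_solid = L₀ − L_s = 86.5 − 67.5 = 19 mm

19.0 mm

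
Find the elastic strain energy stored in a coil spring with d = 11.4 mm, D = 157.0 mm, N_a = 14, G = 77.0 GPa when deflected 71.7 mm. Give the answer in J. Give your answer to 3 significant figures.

7.71 J

k = Gd⁴/(8D³N_a) = (77.0×10³)(11.4⁴)/(8·157.0³·14) = 3.0005 N/mm
U = ½kδ² = 0.5 × 3.0005 × 71.7² = 7712.6 N·mm = 7.7126 J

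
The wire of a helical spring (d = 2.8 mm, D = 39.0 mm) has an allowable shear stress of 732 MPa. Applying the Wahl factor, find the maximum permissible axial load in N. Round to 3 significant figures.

147 N

C = D/d = 39.0/2.8 = 13.9286
K_W = (4C−1)/(4C−4) + 0.615/C = 54.714/51.714 + 0.0442 = 1.1022
τ_max = K·8FD/(πd³) → F_max = τ_allow·πd³/(8DK)
F_max = 732·π·2.8³/(8·39.0·1.1022) = 50482/343.88 = 146.8 N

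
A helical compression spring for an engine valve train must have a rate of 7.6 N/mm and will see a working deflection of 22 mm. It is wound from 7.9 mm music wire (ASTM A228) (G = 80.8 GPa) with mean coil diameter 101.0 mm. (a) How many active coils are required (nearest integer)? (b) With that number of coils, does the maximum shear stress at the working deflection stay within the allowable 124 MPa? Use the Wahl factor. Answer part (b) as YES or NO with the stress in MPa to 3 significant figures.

(a) 5 coils; (b) YES, τ_max = 97.4 MPa

N_a = Gd⁴/(8D³k) = (80.8×10³)(7.9⁴)/(8·101.0³·7.6) = 5.024 → N_a = 5
Actual rate k = Gd⁴/(8D³·5) = 7.6365 N/mm
Working load F = kδ = 7.6365·22 = 168 N
C = 101.0/7.9 = 12.7848; K_W = (4C−1)/(4C−4)+0.615/C = 1.1117
τ_max = K_W·8FD/(πd³) = 1.1117·87.639 = 97.432 MPa
τ_max ≤ 124 MPa → acceptable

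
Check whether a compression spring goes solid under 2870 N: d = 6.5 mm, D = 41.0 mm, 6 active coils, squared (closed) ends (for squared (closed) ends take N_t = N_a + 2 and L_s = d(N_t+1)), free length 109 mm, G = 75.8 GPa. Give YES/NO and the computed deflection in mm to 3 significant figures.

k = Gd⁴/(8D³N_a) = (75.8×10³)(6.5⁴)/(8·41.0³·6) = 40.901 N/mm
N_t = 8; L_s = 6.5·9 = 58.5 mm; δ_solid = L₀ − L_s = 109 − 58.5 = 50.5 mm
δ = F/k = 2870/40.901 = 70.17 mm
δ ≥ δ_solid → spring goes solid

YES, δ = 70.2 mm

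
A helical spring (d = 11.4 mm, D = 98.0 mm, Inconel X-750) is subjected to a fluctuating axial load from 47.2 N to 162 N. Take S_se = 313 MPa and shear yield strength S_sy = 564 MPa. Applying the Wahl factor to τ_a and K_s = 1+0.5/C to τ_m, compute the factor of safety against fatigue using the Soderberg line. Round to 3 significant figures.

14.4

C = D/d = 98.0/11.4 = 8.5965; K_W = (4C−1)/(4C−4)+0.615/C = 1.1703; K_s = 1+0.5/C = 1.0582
F_a = (F_max−F_min)/2 = 57.4 N; F_m = (F_max+F_min)/2 = 104.6 N
τ_a = K_W·8F_aD/(πd³) = 1.1703 × 9.6686 = 11.315 MPa
τ_m = K_s·8F_mD/(πd³) = 1.0582 × 17.619 = 18.644 MPa
Soderberg: 1/n_f = τ_a/S_se + τ_m/S_sy = 11.315/313 + 18.644/564 = 0.03615 + 0.03306 = 0.069206
n_f = 1/0.069206 = 14.45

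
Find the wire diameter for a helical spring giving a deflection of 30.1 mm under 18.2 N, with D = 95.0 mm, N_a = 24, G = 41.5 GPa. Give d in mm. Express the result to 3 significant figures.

Required rate k = F/δ = 18.2/30.1 = 0.60465 N/mm
d = (8D³N_a·k / G)^(1/4) = (8·95.0³·24·0.60465 / (41.5×10³))^0.25
  = (2398.4)^0.25 = 6.9981 mm

7.00 mm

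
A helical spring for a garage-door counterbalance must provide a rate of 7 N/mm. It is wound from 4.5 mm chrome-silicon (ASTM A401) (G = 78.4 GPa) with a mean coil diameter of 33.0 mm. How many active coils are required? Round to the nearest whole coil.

N_a = Gd⁴/(8D³k) = (78.4×10³ × 4.5⁴)/(8 × 33.0³ × 7)
    = 3.21489e+07 / 2.01247e+06 = 15.97 → 16 coils

16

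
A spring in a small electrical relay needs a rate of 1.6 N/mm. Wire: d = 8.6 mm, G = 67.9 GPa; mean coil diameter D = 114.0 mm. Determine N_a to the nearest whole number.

20

N_a = Gd⁴/(8D³k) = (67.9×10³ × 8.6⁴)/(8 × 114.0³ × 1.6)
    = 3.71419e+08 / 1.89638e+07 = 19.59 → 20 coils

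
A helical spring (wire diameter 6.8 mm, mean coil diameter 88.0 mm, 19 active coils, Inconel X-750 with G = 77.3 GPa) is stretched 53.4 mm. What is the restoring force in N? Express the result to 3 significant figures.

85.2 N

k = Gd⁴/(8D³N_a) = (77.3×10³)(6.8⁴)/(8·88.0³·19) = 1.5956 N/mm
F = k·δ = 1.5956 × 53.4 = 85.205 N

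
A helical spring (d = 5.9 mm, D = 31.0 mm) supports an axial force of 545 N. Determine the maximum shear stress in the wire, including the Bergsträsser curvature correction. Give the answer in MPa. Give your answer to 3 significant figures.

Spring index C = D/d = 31.0/5.9 = 5.2542
K_B = (4C+2)/(4C−3) = 23.017/18.017 = 1.2775
τ₀ = 8FD/(πd³) = 8·545·31.0/(π·5.9³) = 135160/645.22 = 209.48 MPa
τ_max = K·τ₀ = 1.2775 × 209.48 = 267.61 MPa

268 MPa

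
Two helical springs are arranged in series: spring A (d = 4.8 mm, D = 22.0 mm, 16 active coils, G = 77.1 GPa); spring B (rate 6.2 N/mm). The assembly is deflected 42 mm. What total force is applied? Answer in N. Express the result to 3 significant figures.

216 N

k_A = Gd⁴/(8D³N_a) = (77.1×10³)(4.8⁴)/(8·22.0³·16) = 30.029 N/mm
Series: 1/k_eq = 1/30.029 + 1/6.2 = 0.19459; k_eq = 5.139 N/mm
F = k_eq·δ = 5.139·42 = 215.84 N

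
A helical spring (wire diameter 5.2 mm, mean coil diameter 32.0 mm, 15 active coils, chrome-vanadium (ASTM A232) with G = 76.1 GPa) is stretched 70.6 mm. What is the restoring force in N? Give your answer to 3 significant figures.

999 N

k = Gd⁴/(8D³N_a) = (76.1×10³)(5.2⁴)/(8·32.0³·15) = 14.15 N/mm
F = k·δ = 14.15 × 70.6 = 999.01 N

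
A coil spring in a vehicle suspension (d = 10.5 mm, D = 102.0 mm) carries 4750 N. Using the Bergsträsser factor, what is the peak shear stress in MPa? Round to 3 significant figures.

Spring index C = D/d = 102.0/10.5 = 9.7143
K_B = (4C+2)/(4C−3) = 40.857/35.857 = 1.1394
τ₀ = 8FD/(πd³) = 8·4750·102.0/(π·10.5³) = 3.876e+06/3636.8 = 1065.8 MPa
τ_max = K·τ₀ = 1.1394 × 1065.8 = 1214.4 MPa

1210 MPa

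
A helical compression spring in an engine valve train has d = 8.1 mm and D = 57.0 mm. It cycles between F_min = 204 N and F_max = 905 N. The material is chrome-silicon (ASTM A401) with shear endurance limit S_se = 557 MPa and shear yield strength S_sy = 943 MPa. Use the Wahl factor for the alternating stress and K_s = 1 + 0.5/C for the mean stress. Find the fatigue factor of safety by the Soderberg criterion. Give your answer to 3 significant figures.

2.63

C = D/d = 57.0/8.1 = 7.0370; K_W = (4C−1)/(4C−4)+0.615/C = 1.2116; K_s = 1+0.5/C = 1.0711
F_a = (F_max−F_min)/2 = 350.5 N; F_m = (F_max+F_min)/2 = 554.5 N
τ_a = K_W·8F_aD/(πd³) = 1.2116 × 95.73 = 115.99 MPa
τ_m = K_s·8F_mD/(πd³) = 1.0711 × 151.45 = 162.21 MPa
Soderberg: 1/n_f = τ_a/S_se + τ_m/S_sy = 115.99/557 + 162.21/943 = 0.20824 + 0.17201 = 0.38025
n_f = 1/0.38025 = 2.63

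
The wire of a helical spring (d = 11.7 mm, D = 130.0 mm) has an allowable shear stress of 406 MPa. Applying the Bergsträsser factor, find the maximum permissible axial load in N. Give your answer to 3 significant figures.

C = D/d = 130.0/11.7 = 11.1111
K_B = (4C+2)/(4C−3) = 46.444/41.444 = 1.1206
τ_max = K·8FD/(πd³) → F_max = τ_allow·πd³/(8DK)
F_max = 406·π·11.7³/(8·130.0·1.1206) = 2.0428e+06/1165.5 = 1752.8 N

1750 N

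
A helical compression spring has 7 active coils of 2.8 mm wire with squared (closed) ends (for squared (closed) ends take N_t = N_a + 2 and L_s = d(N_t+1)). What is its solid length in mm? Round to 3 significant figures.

28.0 mm

squared (closed) ends: N_t = N_a + 2 = 7 + 2 = 9
L_s = d·(N_t+1) = 2.8 × 10 = 28 mm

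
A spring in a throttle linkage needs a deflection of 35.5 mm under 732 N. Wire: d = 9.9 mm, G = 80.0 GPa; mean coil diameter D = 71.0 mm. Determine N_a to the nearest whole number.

Required rate k = F/δ = 732/35.5 = 20.62 N/mm
N_a = Gd⁴/(8D³k) = (80.0×10³ × 9.9⁴)/(8 × 71.0³ × 20.62)
    = 7.68477e+08 / 5.90402e+07 = 13.02 → 13 coils

13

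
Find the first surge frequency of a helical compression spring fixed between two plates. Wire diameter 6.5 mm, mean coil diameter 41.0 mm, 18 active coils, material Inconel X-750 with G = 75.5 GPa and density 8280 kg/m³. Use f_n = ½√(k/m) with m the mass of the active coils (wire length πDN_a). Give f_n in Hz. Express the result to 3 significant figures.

k = Gd⁴/(8D³N_a) = (75.5×10³)(6.5⁴)/(8·41.0³·18) = 13.58 N/mm = 13580 N/m
Wire length L = πDN_a = π·41.0·18 = 2318.5 mm
m = ρ·(πd²/4)·L = 8280 × 33.183×10⁻⁶ m² × 2.3185 m = 0.63702 kg
f_n = ½√(k/m) = 0.5·√(13580/0.63702) = 0.5·√(21317) = 73.002 Hz

73.0 Hz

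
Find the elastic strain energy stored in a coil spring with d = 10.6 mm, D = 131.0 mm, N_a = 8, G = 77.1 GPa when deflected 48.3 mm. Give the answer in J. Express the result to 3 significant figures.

7.89 J

k = Gd⁴/(8D³N_a) = (77.1×10³)(10.6⁴)/(8·131.0³·8) = 6.7653 N/mm
U = ½kδ² = 0.5 × 6.7653 × 48.3² = 7891.3 N·mm = 7.8913 J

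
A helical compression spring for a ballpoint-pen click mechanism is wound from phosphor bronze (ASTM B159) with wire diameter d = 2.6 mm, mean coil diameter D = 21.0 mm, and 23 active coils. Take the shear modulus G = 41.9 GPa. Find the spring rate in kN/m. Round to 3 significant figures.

1.12 kN/m

k = Gd⁴/(8D³N_a) = (41.9×10³ × 2.6⁴) / (8 × 21.0³ × 23)
  = 1.91473e+06 / 1.70402e+06 = 1.1237 N/mm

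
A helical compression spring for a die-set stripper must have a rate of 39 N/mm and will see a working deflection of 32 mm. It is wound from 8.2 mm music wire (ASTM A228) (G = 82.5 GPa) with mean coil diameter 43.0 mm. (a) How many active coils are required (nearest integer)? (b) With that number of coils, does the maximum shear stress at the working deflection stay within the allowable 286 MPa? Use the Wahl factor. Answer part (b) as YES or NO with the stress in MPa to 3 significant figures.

(a) 15 coils; (b) NO, τ_max = 321 MPa

N_a = Gd⁴/(8D³k) = (82.5×10³)(8.2⁴)/(8·43.0³·39) = 15.04 → N_a = 15
Actual rate k = Gd⁴/(8D³·15) = 39.095 N/mm
Working load F = kδ = 39.095·32 = 1251 N
C = 43.0/8.2 = 5.2439; K_W = (4C−1)/(4C−4)+0.615/C = 1.2940
τ_max = K_W·8FD/(πd³) = 1.2940·248.45 = 321.5 MPa
τ_max > 286 MPa → exceeds allowable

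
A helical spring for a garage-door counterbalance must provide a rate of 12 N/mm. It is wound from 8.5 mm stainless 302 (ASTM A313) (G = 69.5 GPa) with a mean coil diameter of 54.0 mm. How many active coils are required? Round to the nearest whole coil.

24

N_a = Gd⁴/(8D³k) = (69.5×10³ × 8.5⁴)/(8 × 54.0³ × 12)
    = 3.62794e+08 / 1.51165e+07 = 24 → 24 coils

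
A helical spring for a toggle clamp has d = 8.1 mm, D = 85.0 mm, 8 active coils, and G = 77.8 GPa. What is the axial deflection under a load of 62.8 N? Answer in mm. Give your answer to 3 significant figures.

k = Gd⁴/(8D³N_a) = (77.8×10³)(8.1⁴)/(8·85.0³·8) = 8.5209 N/mm
δ = F/k = 62.8 / 8.5209 = 7.3702 mm

7.37 mm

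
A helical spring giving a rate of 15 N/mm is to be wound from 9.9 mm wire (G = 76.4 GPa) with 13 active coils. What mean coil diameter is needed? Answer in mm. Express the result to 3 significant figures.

D = (Gd⁴/(8N_a·k))^(1/3) = (76.4×10³·9.9⁴/(8·13·15))^(1/3)
  = (470446)^(1/3) = 77.7744 mm

77.8 mm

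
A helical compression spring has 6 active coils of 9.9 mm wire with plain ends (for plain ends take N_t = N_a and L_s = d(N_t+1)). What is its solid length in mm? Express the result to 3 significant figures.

plain ends: N_t = N_a = 6
L_s = d·(N_t+1) = 9.9 × 7 = 69.3 mm

69.3 mm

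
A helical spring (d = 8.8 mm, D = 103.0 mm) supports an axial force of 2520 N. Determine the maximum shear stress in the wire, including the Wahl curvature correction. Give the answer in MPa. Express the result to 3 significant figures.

1090 MPa

Spring index C = D/d = 103.0/8.8 = 11.7045
K_W = (4C−1)/(4C−4) + 0.615/C = 45.818/42.818 + 0.0525 = 1.1226
τ₀ = 8FD/(πd³) = 8·2520·103.0/(π·8.8³) = 2.07648e+06/2140.9 = 969.91 MPa
τ_max = K·τ₀ = 1.1226 × 969.91 = 1088.8 MPa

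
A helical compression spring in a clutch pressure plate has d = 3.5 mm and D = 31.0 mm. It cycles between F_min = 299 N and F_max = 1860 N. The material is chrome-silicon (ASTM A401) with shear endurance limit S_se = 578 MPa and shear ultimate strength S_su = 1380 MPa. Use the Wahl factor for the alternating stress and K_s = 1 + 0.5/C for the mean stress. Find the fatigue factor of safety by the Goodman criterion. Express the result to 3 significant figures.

0.226

C = D/d = 31.0/3.5 = 8.8571; K_W = (4C−1)/(4C−4)+0.615/C = 1.1649; K_s = 1+0.5/C = 1.0565
F_a = (F_max−F_min)/2 = 780.5 N; F_m = (F_max+F_min)/2 = 1079.5 N
τ_a = K_W·8F_aD/(πd³) = 1.1649 × 1437 = 1674 MPa
τ_m = K_s·8F_mD/(πd³) = 1.0565 × 1987.6 = 2099.8 MPa
Goodman: 1/n_f = τ_a/S_se + τ_m/S_su = 1674/578 + 2099.8/1380 = 2.89619 + 1.52157 = 4.4178
n_f = 1/4.4178 = 0.2264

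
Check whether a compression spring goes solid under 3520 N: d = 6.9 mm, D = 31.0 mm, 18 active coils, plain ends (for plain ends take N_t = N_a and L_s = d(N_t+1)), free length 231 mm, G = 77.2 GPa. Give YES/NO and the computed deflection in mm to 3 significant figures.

NO, δ = 86.3 mm

k = Gd⁴/(8D³N_a) = (77.2×10³)(6.9⁴)/(8·31.0³·18) = 40.791 N/mm
N_t = 18; L_s = 6.9·19 = 131.1 mm; δ_solid = L₀ − L_s = 231 − 131.1 = 99.9 mm
δ = F/k = 3520/40.791 = 86.293 mm
δ < δ_solid → spring does not go solid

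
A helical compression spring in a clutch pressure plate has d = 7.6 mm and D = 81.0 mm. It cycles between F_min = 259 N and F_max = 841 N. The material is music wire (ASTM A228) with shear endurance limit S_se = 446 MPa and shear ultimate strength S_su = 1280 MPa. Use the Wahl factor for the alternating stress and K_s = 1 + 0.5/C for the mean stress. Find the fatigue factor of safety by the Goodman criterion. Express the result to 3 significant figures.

1.79

C = D/d = 81.0/7.6 = 10.6579; K_W = (4C−1)/(4C−4)+0.615/C = 1.1354; K_s = 1+0.5/C = 1.0469
F_a = (F_max−F_min)/2 = 291 N; F_m = (F_max+F_min)/2 = 550 N
τ_a = K_W·8F_aD/(πd³) = 1.1354 × 136.73 = 155.24 MPa
τ_m = K_s·8F_mD/(πd³) = 1.0469 × 258.43 = 270.56 MPa
Goodman: 1/n_f = τ_a/S_se + τ_m/S_su = 155.24/446 + 270.56/1280 = 0.34808 + 0.21137 = 0.55945
n_f = 1/0.55945 = 1.787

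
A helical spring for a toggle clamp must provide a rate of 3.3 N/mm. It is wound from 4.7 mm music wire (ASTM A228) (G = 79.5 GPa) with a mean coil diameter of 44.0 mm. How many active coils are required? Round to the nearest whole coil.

N_a = Gd⁴/(8D³k) = (79.5×10³ × 4.7⁴)/(8 × 44.0³ × 3.3)
    = 3.87935e+07 / 2.24886e+06 = 17.25 → 17 coils

17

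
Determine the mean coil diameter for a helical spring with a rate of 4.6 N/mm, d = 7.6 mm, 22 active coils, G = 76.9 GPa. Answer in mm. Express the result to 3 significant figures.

D = (Gd⁴/(8N_a·k))^(1/3) = (76.9×10³·7.6⁴/(8·22·4.6))^(1/3)
  = (316891)^(1/3) = 68.1768 mm

68.2 mm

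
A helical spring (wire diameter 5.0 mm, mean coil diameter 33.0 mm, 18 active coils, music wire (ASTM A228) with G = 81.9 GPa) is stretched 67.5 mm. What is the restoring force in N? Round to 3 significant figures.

k = Gd⁴/(8D³N_a) = (81.9×10³)(5.0⁴)/(8·33.0³·18) = 9.8914 N/mm
F = k·δ = 9.8914 × 67.5 = 667.67 N

668 N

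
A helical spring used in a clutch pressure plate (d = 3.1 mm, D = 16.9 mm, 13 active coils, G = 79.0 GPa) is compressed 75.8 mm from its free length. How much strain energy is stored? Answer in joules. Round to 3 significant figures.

k = Gd⁴/(8D³N_a) = (79.0×10³)(3.1⁴)/(8·16.9³·13) = 14.534 N/mm
U = ½kδ² = 0.5 × 14.534 × 75.8² = 41753 N·mm = 41.753 J

41.8 J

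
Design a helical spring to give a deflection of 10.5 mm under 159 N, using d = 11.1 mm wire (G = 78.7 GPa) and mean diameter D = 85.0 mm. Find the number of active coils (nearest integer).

Required rate k = F/δ = 159/10.5 = 15.143 N/mm
N_a = Gd⁴/(8D³k) = (78.7×10³ × 11.1⁴)/(8 × 85.0³ × 15.143)
    = 1.19472e+09 / 7.43969e+07 = 16.06 → 16 coils

16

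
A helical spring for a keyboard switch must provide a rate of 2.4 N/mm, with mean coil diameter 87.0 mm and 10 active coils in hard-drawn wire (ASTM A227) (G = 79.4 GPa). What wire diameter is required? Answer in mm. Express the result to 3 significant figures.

d = (8D³N_a·k / G)^(1/4) = (8·87.0³·10·2.4 / (79.4×10³))^0.25
  = (1592.3)^0.25 = 6.3170 mm

6.32 mm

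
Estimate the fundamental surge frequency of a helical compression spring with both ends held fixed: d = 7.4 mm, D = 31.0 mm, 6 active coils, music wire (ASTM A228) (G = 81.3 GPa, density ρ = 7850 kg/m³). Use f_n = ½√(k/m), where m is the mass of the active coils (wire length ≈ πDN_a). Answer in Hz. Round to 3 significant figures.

k = Gd⁴/(8D³N_a) = (81.3×10³)(7.4⁴)/(8·31.0³·6) = 170.49 N/mm = 1.7049e+05 N/m
Wire length L = πDN_a = π·31.0·6 = 584.34 mm
m = ρ·(πd²/4)·L = 7850 × 43.008×10⁻⁶ m² × 0.58434 m = 0.19728 kg
f_n = ½√(k/m) = 0.5·√(1.7049e+05/0.19728) = 0.5·√(8.6418e+05) = 464.81 Hz

465 Hz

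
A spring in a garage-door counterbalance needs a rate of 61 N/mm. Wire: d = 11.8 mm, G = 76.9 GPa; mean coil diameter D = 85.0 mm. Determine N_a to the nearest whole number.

5

N_a = Gd⁴/(8D³k) = (76.9×10³ × 11.8⁴)/(8 × 85.0³ × 61)
    = 1.49092e+09 / 2.99693e+08 = 4.975 → 5 coils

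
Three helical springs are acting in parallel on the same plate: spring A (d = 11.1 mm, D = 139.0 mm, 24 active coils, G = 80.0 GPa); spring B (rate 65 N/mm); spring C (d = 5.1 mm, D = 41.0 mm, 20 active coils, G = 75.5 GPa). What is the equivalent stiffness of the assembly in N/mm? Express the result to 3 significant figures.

k_A = Gd⁴/(8D³N_a) = (80.0×10³)(11.1⁴)/(8·139.0³·24) = 2.3552 N/mm
k_C = Gd⁴/(8D³N_a) = (75.5×10³)(5.1⁴)/(8·41.0³·20) = 4.6319 N/mm
Parallel: k_eq = 2.3552 + 65 + 4.6319 = 71.987 N/mm

72.0 N/mm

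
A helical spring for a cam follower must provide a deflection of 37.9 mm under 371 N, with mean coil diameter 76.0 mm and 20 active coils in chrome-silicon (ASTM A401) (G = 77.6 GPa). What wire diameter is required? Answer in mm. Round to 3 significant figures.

Required rate k = F/δ = 371/37.9 = 9.7889 N/mm
d = (8D³N_a·k / G)^(1/4) = (8·76.0³·20·9.7889 / (77.6×10³))^0.25
  = (8860)^0.25 = 9.7019 mm

9.70 mm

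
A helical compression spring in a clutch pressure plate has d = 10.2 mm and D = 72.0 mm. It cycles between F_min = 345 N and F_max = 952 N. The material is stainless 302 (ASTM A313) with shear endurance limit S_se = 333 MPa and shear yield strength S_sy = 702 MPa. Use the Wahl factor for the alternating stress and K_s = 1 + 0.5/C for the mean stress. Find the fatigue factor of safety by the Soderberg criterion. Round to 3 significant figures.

C = D/d = 72.0/10.2 = 7.0588; K_W = (4C−1)/(4C−4)+0.615/C = 1.2109; K_s = 1+0.5/C = 1.0708
F_a = (F_max−F_min)/2 = 303.5 N; F_m = (F_max+F_min)/2 = 648.5 N
τ_a = K_W·8F_aD/(πd³) = 1.2109 × 52.436 = 63.496 MPa
τ_m = K_s·8F_mD/(πd³) = 1.0708 × 112.04 = 119.98 MPa
Soderberg: 1/n_f = τ_a/S_se + τ_m/S_sy = 63.496/333 + 119.98/702 = 0.19068 + 0.17091 = 0.36159
n_f = 1/0.36159 = 2.766

2.77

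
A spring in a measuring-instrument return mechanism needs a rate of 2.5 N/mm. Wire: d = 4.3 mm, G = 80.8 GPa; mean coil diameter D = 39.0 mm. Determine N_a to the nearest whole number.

23

N_a = Gd⁴/(8D³k) = (80.8×10³ × 4.3⁴)/(8 × 39.0³ × 2.5)
    = 2.76239e+07 / 1.18638e+06 = 23.28 → 23 coils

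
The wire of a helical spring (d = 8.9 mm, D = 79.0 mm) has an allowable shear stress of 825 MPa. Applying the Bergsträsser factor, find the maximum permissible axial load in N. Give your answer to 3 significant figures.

2510 N

C = D/d = 79.0/8.9 = 8.8764
K_B = (4C+2)/(4C−3) = 37.506/32.506 = 1.1538
τ_max = K·8FD/(πd³) → F_max = τ_allow·πd³/(8DK)
F_max = 825·π·8.9³/(8·79.0·1.1538) = 1.8271e+06/729.21 = 2505.6 N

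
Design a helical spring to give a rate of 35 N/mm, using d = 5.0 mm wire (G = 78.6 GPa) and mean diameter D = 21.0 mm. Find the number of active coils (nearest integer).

19

N_a = Gd⁴/(8D³k) = (78.6×10³ × 5.0⁴)/(8 × 21.0³ × 35)
    = 4.9125e+07 / 2.59308e+06 = 18.94 → 19 coils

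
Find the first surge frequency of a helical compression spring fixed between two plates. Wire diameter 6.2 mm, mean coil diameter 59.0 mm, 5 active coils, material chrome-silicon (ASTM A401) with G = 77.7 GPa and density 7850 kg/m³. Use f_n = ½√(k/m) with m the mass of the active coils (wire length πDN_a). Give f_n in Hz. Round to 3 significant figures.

126 Hz

k = Gd⁴/(8D³N_a) = (77.7×10³)(6.2⁴)/(8·59.0³·5) = 13.976 N/mm = 13976 N/m
Wire length L = πDN_a = π·59.0·5 = 926.77 mm
m = ρ·(πd²/4)·L = 7850 × 30.191×10⁻⁶ m² × 0.92677 m = 0.21964 kg
f_n = ½√(k/m) = 0.5·√(13976/0.21964) = 0.5·√(63629) = 126.12 Hz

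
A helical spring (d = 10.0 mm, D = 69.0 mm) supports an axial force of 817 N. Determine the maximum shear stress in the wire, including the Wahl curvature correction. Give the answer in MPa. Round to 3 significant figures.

175 MPa

Spring index C = D/d = 69.0/10.0 = 6.9000
K_W = (4C−1)/(4C−4) + 0.615/C = 26.600/23.600 + 0.0891 = 1.2162
τ₀ = 8FD/(πd³) = 8·817·69.0/(π·10.0³) = 450984/3141.6 = 143.55 MPa
τ_max = K·τ₀ = 1.2162 × 143.55 = 174.6 MPa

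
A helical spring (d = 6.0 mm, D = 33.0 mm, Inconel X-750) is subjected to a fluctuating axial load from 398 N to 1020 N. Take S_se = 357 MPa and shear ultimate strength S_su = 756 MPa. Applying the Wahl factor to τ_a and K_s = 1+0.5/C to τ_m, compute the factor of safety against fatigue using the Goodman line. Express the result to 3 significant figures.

C = D/d = 33.0/6.0 = 5.5000; K_W = (4C−1)/(4C−4)+0.615/C = 1.2785; K_s = 1+0.5/C = 1.0909
F_a = (F_max−F_min)/2 = 311 N; F_m = (F_max+F_min)/2 = 709 N
τ_a = K_W·8F_aD/(πd³) = 1.2785 × 120.99 = 154.69 MPa
τ_m = K_s·8F_mD/(πd³) = 1.0909 × 275.83 = 300.91 MPa
Goodman: 1/n_f = τ_a/S_se + τ_m/S_su = 154.69/357 + 300.91/756 = 0.43330 + 0.39803 = 0.83133
n_f = 1/0.83133 = 1.203

1.20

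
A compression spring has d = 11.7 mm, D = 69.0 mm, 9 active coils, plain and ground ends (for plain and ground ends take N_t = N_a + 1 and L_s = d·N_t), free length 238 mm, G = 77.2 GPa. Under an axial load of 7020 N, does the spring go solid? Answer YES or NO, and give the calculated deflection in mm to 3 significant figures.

k = Gd⁴/(8D³N_a) = (77.2×10³)(11.7⁴)/(8·69.0³·9) = 61.162 N/mm
N_t = 10; L_s = 11.7·10 = 117 mm; δ_solid = L₀ − L_s = 238 − 117 = 121 mm
δ = F/k = 7020/61.162 = 114.78 mm
δ < δ_solid → spring does not go solid

NO, δ = 115 mm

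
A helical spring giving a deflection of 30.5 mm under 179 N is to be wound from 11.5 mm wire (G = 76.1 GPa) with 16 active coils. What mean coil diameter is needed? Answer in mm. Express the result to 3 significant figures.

121 mm

Required rate k = F/δ = 179/30.5 = 5.8689 N/mm
D = (Gd⁴/(8N_a·k))^(1/3) = (76.1×10³·11.5⁴/(8·16·5.8689))^(1/3)
  = (1.77179e+06)^(1/3) = 121.0053 mm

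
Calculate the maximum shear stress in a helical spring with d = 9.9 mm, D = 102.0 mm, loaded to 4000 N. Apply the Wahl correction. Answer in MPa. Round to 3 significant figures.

Spring index C = D/d = 102.0/9.9 = 10.3030
K_W = (4C−1)/(4C−4) + 0.615/C = 40.212/37.212 + 0.0597 = 1.1403
τ₀ = 8FD/(πd³) = 8·4000·102.0/(π·9.9³) = 3.264e+06/3048.3 = 1070.8 MPa
τ_max = K·τ₀ = 1.1403 × 1070.8 = 1221 MPa

1220 MPa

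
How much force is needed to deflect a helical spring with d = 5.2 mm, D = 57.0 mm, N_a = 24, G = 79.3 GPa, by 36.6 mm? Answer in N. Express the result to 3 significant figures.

k = Gd⁴/(8D³N_a) = (79.3×10³)(5.2⁴)/(8·57.0³·24) = 1.6307 N/mm
F = k·δ = 1.6307 × 36.6 = 59.682 N

59.7 N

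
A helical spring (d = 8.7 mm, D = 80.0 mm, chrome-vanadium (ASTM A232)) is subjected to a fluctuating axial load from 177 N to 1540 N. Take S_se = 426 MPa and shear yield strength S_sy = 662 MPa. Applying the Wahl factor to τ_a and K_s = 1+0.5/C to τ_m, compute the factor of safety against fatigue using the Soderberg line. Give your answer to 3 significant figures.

C = D/d = 80.0/8.7 = 9.1954; K_W = (4C−1)/(4C−4)+0.615/C = 1.1584; K_s = 1+0.5/C = 1.0544
F_a = (F_max−F_min)/2 = 681.5 N; F_m = (F_max+F_min)/2 = 858.5 N
τ_a = K_W·8F_aD/(πd³) = 1.1584 × 210.83 = 244.23 MPa
τ_m = K_s·8F_mD/(πd³) = 1.0544 × 265.59 = 280.03 MPa
Soderberg: 1/n_f = τ_a/S_se + τ_m/S_sy = 244.23/426 + 280.03/662 = 0.57330 + 0.42301 = 0.99631
n_f = 1/0.99631 = 1.004

1.00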